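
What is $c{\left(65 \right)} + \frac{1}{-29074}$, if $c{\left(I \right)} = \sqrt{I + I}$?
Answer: $- \frac{1}{29074} + \sqrt{130} \approx 11.402$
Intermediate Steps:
$c{\left(I \right)} = \sqrt{2} \sqrt{I}$ ($c{\left(I \right)} = \sqrt{2 I} = \sqrt{2} \sqrt{I}$)
$c{\left(65 \right)} + \frac{1}{-29074} = \sqrt{2} \sqrt{65} + \frac{1}{-29074} = \sqrt{130} - \frac{1}{29074} = - \frac{1}{29074} + \sqrt{130}$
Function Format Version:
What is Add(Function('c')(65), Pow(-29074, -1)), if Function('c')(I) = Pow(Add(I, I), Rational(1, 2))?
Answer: Add(Rational(-1, 29074), Pow(130, Rational(1, 2))) ≈ 11.402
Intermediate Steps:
Function('c')(I) = Mul(Pow(2, Rational(1, 2)), Pow(I, Rational(1, 2))) (Function('c')(I) = Pow(Mul(2, I), Rational(1, 2)) = Mul(Pow(2, Rational(1, 2)), Pow(I, Rational(1, 2))))
Add(Function('c')(65), Pow(-29074, -1)) = Add(Mul(Pow(2, Rational(1, 2)), Pow(65, Rational(1, 2))), Pow(-29074, -1)) = Add(Pow(130, Rational(1, 2)), Rational(-1, 29074)) = Add(Rational(-1, 29074), Pow(130, Rational(1, 2)))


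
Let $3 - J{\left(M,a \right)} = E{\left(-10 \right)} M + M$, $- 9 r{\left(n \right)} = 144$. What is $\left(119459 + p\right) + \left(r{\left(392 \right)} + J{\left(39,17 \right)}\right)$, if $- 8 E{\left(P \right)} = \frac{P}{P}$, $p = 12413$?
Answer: $\frac{1054599}{8} \approx 1.3183 \cdot 10^{5}$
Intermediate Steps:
$E{\left(P \right)} = - \frac{1}{8}$ ($E{\left(P \right)} = - \frac{P \frac{1}{P}}{8} = \left(- \frac{1}{8}\right) 1 = - \frac{1}{8}$)
$r{\left(n \right)} = -16$ ($r{\left(n \right)} = \left(- \frac{1}{9}\right) 144 = -16$)
$J{\left(M,a \right)} = 3 - \frac{7 M}{8}$ ($J{\left(M,a \right)} = 3 - \left(- \frac{M}{8} + M\right) = 3 - \frac{7 M}{8}$)
$\left(119459 + p\right) + \left(r{\left(392 \right)} + J{\left(39,17 \right)}\right) = \left(119459 + 12413\right) + \left(-16 + \left(3 - \frac{273}{8}\right)\right) = 131872 + \left(-16 + \left(3 - \frac{273}{8}\right)\right) = 131872 - \frac{377}{8} = \frac{1054599}{8}$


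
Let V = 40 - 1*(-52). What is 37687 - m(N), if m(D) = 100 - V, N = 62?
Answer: 37679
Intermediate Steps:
V = 92 (V = 40 + 52 = 92)
m(D) = 8 (m(D) = 100 - 1*92 = 100 - 92 = 8)
37687 - m(N) = 37687 - 1*8 = 37687 - 8 = 37679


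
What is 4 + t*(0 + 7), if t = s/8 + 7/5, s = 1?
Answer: 587/40 ≈ 14.675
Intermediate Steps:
t = 61/40 (t = 1/8 + 7/5 = 1*(⅛) + 7*(⅕) = ⅛ + 7/5 = 61/40 ≈ 1.5250)
4 + t*(0 + 7) = 4 + 61*(0 + 7)/40 = 4 + (61/40)*7 = 4 + 427/40 = 587/40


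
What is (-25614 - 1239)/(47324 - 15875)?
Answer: -8951/10483 ≈ -0.85386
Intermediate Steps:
(-25614 - 1239)/(47324 - 15875) = -26853/31449 = -26853*1/31449 = -8951/10483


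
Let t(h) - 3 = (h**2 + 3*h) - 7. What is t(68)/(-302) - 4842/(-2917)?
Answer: -6304662/440467 ≈ -14.314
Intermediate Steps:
t(h) = -4 + h**2 + 3*h (t(h) = 3 + ((h**2 + 3*h) - 7) = 3 + (-7 + h**2 + 3*h) = -4 + h**2 + 3*h)
t(68)/(-302) - 4842/(-2917) = (-4 + 68**2 + 3*68)/(-302) - 4842/(-2917) = (-4 + 4624 + 204)*(-1/302) - 4842*(-1/2917) = 4824*(-1/302) + 4842/2917 = -2412/151 + 4842/2917 = -6304662/440467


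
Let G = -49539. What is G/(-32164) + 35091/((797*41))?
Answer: 2747452827/1051023028 ≈ 2.6141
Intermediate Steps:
G/(-32164) + 35091/((797*41)) = -49539/(-32164) + 35091/((797*41)) = -49539*(-1/32164) + 35091/32677 = 49539/32164 + 35091*(1/32677) = 49539/32164 + 35091/32677 = 2747452827/1051023028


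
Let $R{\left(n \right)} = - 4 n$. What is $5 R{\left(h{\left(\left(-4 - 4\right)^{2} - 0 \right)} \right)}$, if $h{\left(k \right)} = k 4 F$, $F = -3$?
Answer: $15360$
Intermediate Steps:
$h{\left(k \right)} = - 12 k$ ($h{\left(k \right)} = k 4 \left(-3\right) = 4 k \left(-3\right) = - 12 k$)
$5 R{\left(h{\left(\left(-4 - 4\right)^{2} - 0 \right)} \right)} = 5 \left(- 4 \left(- 12 \left(\left(-4 - 4\right)^{2} - 0\right)\right)\right) = 5 \left(- 4 \left(- 12 \left(\left(-8\right)^{2} + 0\right)\right)\right) = 5 \left(- 4 \left(- 12 \left(64 + 0\right)\right)\right) = 5 \left(- 4 \left(\left(-12\right) 64\right)\right) = 5 \left(\left(-4\right) \left(-768\right)\right) = 5 \cdot 3072 = 15360$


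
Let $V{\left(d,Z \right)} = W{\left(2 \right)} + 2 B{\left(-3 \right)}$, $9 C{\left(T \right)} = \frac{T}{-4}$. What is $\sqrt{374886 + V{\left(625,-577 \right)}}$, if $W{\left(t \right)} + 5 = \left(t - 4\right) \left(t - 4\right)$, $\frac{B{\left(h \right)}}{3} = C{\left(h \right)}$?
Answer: $\frac{\sqrt{1499542}}{2} \approx 612.28$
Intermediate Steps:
$C{\left(T \right)} = - \frac{T}{36}$ ($C{\left(T \right)} = \frac{T \frac{1}{-4}}{9} = \frac{T \left(- \frac{1}{4}\right)}{9} = \frac{\left(- \frac{1}{4}\right) T}{9} = - \frac{T}{36}$)
$B{\left(h \right)} = - \frac{h}{12}$ ($B{\left(h \right)} = 3 \left(- \frac{h}{36}\right) = - \frac{h}{12}$)
$W{\left(t \right)} = -5 + \left(-4 + t\right)^{2}$ ($W{\left(t \right)} = -5 + \left(t - 4\right) \left(t - 4\right) = -5 + \left(-4 + t\right) \left(-4 + t\right) = -5 + \left(-4 + t\right)^{2}$)
$V{\left(d,Z \right)} = - \frac{1}{2}$ ($V{\left(d,Z \right)} = \left(-5 + \left(-4 + 2\right)^{2}\right) + 2 \left(\left(- \frac{1}{12}\right) \left(-3\right)\right) = \left(-5 + \left(-2\right)^{2}\right) + 2 \cdot \frac{1}{4} = \left(-5 + 4\right) + \frac{1}{2} = -1 + \frac{1}{2} = - \frac{1}{2}$)
$\sqrt{374886 + V{\left(625,-577 \right)}} = \sqrt{374886 - \frac{1}{2}} = \sqrt{\frac{749771}{2}} = \frac{\sqrt{1499542}}{2}$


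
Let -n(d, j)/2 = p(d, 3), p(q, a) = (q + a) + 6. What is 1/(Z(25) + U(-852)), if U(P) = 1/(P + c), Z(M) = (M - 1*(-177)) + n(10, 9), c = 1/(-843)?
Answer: 718237/117790025 ≈ 0.0060976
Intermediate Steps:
p(q, a) = 6 + a + q (p(q, a) = (a + q) + 6 = 6 + a + q)
n(d, j) = -18 - 2*d (n(d, j) = -2*(6 + 3 + d) = -2*(9 + d) = -18 - 2*d)
c = -1/843 ≈ -0.0011862
Z(M) = 139 + M (Z(M) = (M - 1*(-177)) + (-18 - 2*10) = (M + 177) + (-18 - 20) = (177 + M) - 38 = 139 + M)
U(P) = 1/(-1/843 + P) (U(P) = 1/(P - 1/843) = 1/(-1/843 + P))
1/(Z(25) + U(-852)) = 1/((139 + 25) + 843/(-1 + 843*(-852))) = 1/(164 + 843/(-1 - 718236)) = 1/(164 + 843/(-718237)) = 1/(164 + 843*(-1/718237)) = 1/(164 - 843/718237) = 1/(117790025/718237) = 718237/117790025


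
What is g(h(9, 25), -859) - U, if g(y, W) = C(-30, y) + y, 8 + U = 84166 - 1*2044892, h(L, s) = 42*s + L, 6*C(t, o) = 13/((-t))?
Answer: 353122753/180 ≈ 1.9618e+6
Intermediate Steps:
C(t, o) = -13/(6*t) (C(t, o) = (13/((-t)))/6 = (13*(-1/t))/6 = (-13/t)/6 = -13/(6*t))
h(L, s) = L + 42*s
U = -1960734 (U = -8 + (84166 - 1*2044892) = -8 + (84166 - 2044892) = -8 - 1960726 = -1960734)
g(y, W) = 13/180 + y (g(y, W) = -13/6/(-30) + y = -13/6*(-1/30) + y = 13/180 + y)
g(h(9, 25), -859) - U = (13/180 + (9 + 42*25)) - 1*(-1960734) = (13/180 + (9 + 1050)) + 1960734 = (13/180 + 1059) + 1960734 = 190633/180 + 1960734 = 353122753/180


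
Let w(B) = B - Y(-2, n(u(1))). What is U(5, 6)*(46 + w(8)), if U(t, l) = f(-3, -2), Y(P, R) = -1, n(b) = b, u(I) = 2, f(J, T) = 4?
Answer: 220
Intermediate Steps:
U(t, l) = 4
w(B) = 1 + B (w(B) = B - 1*(-1) = B + 1 = 1 + B)
U(5, 6)*(46 + w(8)) = 4*(46 + (1 + 8)) = 4*(46 + 9) = 4*55 = 220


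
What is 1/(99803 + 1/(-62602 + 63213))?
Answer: 611/60979634 ≈ 1.0020e-5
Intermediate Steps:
1/(99803 + 1/(-62602 + 63213)) = 1/(99803 + 1/611) = 1/(60979634/611) = 611/60979634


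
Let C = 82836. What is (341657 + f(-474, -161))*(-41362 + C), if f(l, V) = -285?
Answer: 14158062328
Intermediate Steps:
(341657 + f(-474, -161))*(-41362 + C) = (341657 - 285)*(-41362 + 82836) = 341372*41474 = 14158062328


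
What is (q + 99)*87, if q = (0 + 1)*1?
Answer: 8700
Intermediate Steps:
q = 1 (q = 1*1 = 1)
(q + 99)*87 = (1 + 99)*87 = 100*87 = 8700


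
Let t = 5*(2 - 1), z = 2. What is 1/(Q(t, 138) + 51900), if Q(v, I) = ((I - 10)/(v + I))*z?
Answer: 143/7421956 ≈ 1.9267e-5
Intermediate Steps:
t = 5 (t = 5*1 = 5)
Q(v, I) = 2*(-10 + I)/(I + v) (Q(v, I) = ((I - 10)/(v + I))*2 = ((-10 + I)/(I + v))*2 = 2*(-10 + I)/(I + v))
1/(Q(t, 138) + 51900) = 1/(2*(-10 + 138)/(138 + 5) + 51900) = 1/(2*128/143 + 51900) = 1/(2*(1/143)*128 + 51900) = 1/(256/143 + 51900) = 1/(7421956/143) = 143/7421956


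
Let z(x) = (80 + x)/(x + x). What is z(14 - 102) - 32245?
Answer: -709389/22 ≈ -32245.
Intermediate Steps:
z(x) = (80 + x)/(2*x) (z(x) = (80 + x)/((2*x)) = (80 + x)*(1/(2*x)) = (80 + x)/(2*x))
z(14 - 102) - 32245 = (80 + (14 - 102))/(2*(14 - 102)) - 32245 = (1/2)*(80 - 88)/(-88) - 32245 = (1/2)*(-1/88)*(-8) - 32245 = 1/22 - 32245 = -709389/22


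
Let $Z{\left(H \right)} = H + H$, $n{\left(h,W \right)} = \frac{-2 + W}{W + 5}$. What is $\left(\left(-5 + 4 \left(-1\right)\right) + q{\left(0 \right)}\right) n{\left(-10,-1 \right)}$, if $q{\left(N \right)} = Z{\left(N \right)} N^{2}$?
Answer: $\frac{27}{4} \approx 6.75$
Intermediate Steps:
$n{\left(h,W \right)} = \frac{-2 + W}{5 + W}$
$Z{\left(H \right)} = 2 H$
$q{\left(N \right)} = 2 N^{3}$ ($q{\left(N \right)} = 2 N N^{2} = 2 N^{3}$)
$\left(\left(-5 + 4 \left(-1\right)\right) + q{\left(0 \right)}\right) n{\left(-10,-1 \right)} = \left(\left(-5 + 4 \left(-1\right)\right) + 2 \cdot 0^{3}\right) \frac{-2 - 1}{5 - 1} = \left(\left(-5 - 4\right) + 2 \cdot 0\right) \frac{1}{4} \left(-3\right) = \left(-9 + 0\right) \frac{1}{4} \left(-3\right) = \left(-9\right) \left(- \frac{3}{4}\right) = \frac{27}{4}$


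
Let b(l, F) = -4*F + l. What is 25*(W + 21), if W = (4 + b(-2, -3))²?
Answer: 5425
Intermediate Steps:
b(l, F) = l - 4*F
W = 196 (W = (4 + (-2 - 4*(-3)))² = (4 + (-2 + 12))² = (4 + 10)² = 14² = 196)
25*(W + 21) = 25*(196 + 21) = 25*217 = 5425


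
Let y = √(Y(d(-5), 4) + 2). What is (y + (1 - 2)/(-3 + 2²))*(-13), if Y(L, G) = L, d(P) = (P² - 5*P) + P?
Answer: 13 - 13*√47 ≈ -76.124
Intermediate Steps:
d(P) = P² - 4*P
y = √47 (y = √(-5*(-4 - 5) + 2) = √(-5*(-9) + 2) = √(45 + 2) = √47 ≈ 6.8557)
(y + (1 - 2)/(-3 + 2²))*(-13) = (√47 + (1 - 2)/(-3 + 2²))*(-13) = (√47 - 1/(-3 + 4))*(-13) = (√47 - 1/1)*(-13) = (√47 - 1*1)*(-13) = (√47 - 1)*(-13) = (-1 + √47)*(-13) = 13 - 13*√47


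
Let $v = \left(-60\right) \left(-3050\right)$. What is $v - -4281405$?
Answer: $4464405$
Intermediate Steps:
$v = 183000$
$v - -4281405 = 183000 - -4281405 = 183000 + 4281405 = 4464405$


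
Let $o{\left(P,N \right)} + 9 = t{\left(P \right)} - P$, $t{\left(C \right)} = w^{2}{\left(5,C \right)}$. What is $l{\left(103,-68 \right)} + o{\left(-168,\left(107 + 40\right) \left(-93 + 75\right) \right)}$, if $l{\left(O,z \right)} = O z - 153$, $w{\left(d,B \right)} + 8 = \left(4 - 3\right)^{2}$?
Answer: $-6949$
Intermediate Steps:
$w{\left(d,B \right)} = -7$ ($w{\left(d,B \right)} = -8 + \left(4 - 3\right)^{2} = -8 + 1^{2} = -8 + 1 = -7$)
$t{\left(C \right)} = 49$ ($t{\left(C \right)} = \left(-7\right)^{2} = 49$)
$l{\left(O,z \right)} = -153 + O z$
$o{\left(P,N \right)} = 40 - P$ ($o{\left(P,N \right)} = -9 - \left(-49 + P\right) = 40 - P$)
$l{\left(103,-68 \right)} + o{\left(-168,\left(107 + 40\right) \left(-93 + 75\right) \right)} = \left(-153 + 103 \left(-68\right)\right) + \left(40 - -168\right) = \left(-153 - 7004\right) + \left(40 + 168\right) = -7157 + 208 = -6949$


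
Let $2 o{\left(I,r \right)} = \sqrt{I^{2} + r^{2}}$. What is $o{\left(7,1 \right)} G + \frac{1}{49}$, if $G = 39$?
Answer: $\frac{1}{49} + \frac{195 \sqrt{2}}{2} \approx 137.91$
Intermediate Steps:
$o{\left(I,r \right)} = \frac{\sqrt{I^{2} + r^{2}}}{2}$
$o{\left(7,1 \right)} G + \frac{1}{49} = \frac{\sqrt{7^{2} + 1^{2}}}{2} \cdot 39 + \frac{1}{49} = \frac{\sqrt{49 + 1}}{2} \cdot 39 + \frac{1}{49} = \frac{\sqrt{50}}{2} \cdot 39 + \frac{1}{49} = \frac{5 \sqrt{2}}{2} \cdot 39 + \frac{1}{49} = \frac{195 \sqrt{2}}{2} + \frac{1}{49} = \frac{1}{49} + \frac{195 \sqrt{2}}{2}$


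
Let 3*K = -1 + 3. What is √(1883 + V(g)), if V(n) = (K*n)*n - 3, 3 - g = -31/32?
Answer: √17422854/96 ≈ 43.480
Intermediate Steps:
K = ⅔ (K = (-1 + 3)/3 = (⅓)*2 = ⅔ ≈ 0.66667)
g = 127/32 (g = 3 - (-31)/32 = 3 - 1*(-31/32) = 3 + 31/32 = 127/32 ≈ 3.9688)
V(n) = -3 + 2*n²/3 (V(n) = (2*n/3)*n - 3 = 2*n²/3 - 3 = -3 + 2*n²/3)
√(1883 + V(g)) = √(1883 + (-3 + 2*(127/32)²/3)) = √(1883 + (-3 + (⅔)*(16129/1024))) = √(1883 + (-3 + 16129/1536)) = √(1883 + 11521/1536) = √(2903809/1536) = √17422854/96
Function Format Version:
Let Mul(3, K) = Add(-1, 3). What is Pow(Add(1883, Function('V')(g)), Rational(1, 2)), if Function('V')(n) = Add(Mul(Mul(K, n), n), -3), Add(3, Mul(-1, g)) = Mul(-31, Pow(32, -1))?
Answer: Mul(Rational(1, 96), Pow(17422854, Rational(1, 2))) ≈ 43.480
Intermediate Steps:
K = Rational(2, 3) (K = Mul(Rational(1, 3), Add(-1, 3)) = Mul(Rational(1, 3), 2) = Rational(2, 3) ≈ 0.66667)
g = Rational(127, 32) (g = Add(3, Mul(-1, Mul(-31, Pow(32, -1)))) = Add(3, Mul(-1, Mul(-31, Rational(1, 32)))) = Add(3, Mul(-1, Rational(-31, 32))) = Add(3, Rational(31, 32)) = Rational(127, 32) ≈ 3.9688)
Function('V')(n) = Add(-3, Mul(Rational(2, 3), Pow(n, 2))) (Function('V')(n) = Add(Mul(Mul(Rational(2, 3), n), n), -3) = Add(Mul(Rational(2, 3), Pow(n, 2)), -3) = Add(-3, Mul(Rational(2, 3), Pow(n, 2))))
Pow(Add(1883, Function('V')(g)), Rational(1, 2)) = Pow(Add(1883, Add(-3, Mul(Rational(2, 3), Pow(Rational(127, 32), 2)))), Rational(1, 2)) = Pow(Add(1883, Add(-3, Mul(Rational(2, 3), Rational(16129, 1024)))), Rational(1, 2)) = Pow(Add(1883, Add(-3, Rational(16129, 1536))), Rational(1, 2)) = Pow(Add(1883, Rational(11521, 1536)), Rational(1, 2)) = Pow(Rational(2903809, 1536), Rational(1, 2)) = Mul(Rational(1, 96), Pow(17422854, Rational(1, 2)))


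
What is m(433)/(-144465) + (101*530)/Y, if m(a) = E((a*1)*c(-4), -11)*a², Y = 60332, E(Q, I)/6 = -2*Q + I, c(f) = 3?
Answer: 29513217650507/1452643730 ≈ 20317.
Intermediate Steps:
E(Q, I) = -12*Q + 6*I (E(Q, I) = 6*(-2*Q + I) = 6*(I - 2*Q) = -12*Q + 6*I)
m(a) = a²*(-66 - 36*a) (m(a) = (-12*a*1*3 + 6*(-11))*a² = (-12*a*3 - 66)*a² = (-36*a - 66)*a² = (-66 - 36*a)*a² = a²*(-66 - 36*a))
m(433)/(-144465) + (101*530)/Y = (433²*(-66 - 36*433))/(-144465) + (101*530)/60332 = (187489*(-66 - 15588))*(-1/144465) + 53530*(1/60332) = (187489*(-15654))*(-1/144465) + 26765/30166 = -2934952806*(-1/144465) + 26765/30166 = 978317602/48155 + 26765/30166 = 29513217650507/1452643730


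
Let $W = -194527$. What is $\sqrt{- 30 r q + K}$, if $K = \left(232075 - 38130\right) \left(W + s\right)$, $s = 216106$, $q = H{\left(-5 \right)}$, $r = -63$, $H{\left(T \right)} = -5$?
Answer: $\sqrt{4185129705} \approx 64693.0$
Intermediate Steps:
$q = -5$
$K = 4185139155$ ($K = \left(232075 - 38130\right) \left(-194527 + 216106\right) = 193945 \cdot 21579 = 4185139155$)
$\sqrt{- 30 r q + K} = \sqrt{\left(-30\right) \left(-63\right) \left(-5\right) + 4185139155} = \sqrt{1890 \left(-5\right) + 4185139155} = \sqrt{-9450 + 4185139155} = \sqrt{4185129705}$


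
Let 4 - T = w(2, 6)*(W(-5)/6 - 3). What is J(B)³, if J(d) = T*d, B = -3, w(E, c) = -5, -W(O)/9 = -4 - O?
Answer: 1367631/8 ≈ 1.7095e+5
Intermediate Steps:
W(O) = 36 + 9*O (W(O) = -9*(-4 - O) = 36 + 9*O)
T = -37/2 (T = 4 - (-5)*((36 + 9*(-5))/6 - 3) = 4 - (-5)*((36 - 45)*(⅙) - 3) = 4 - (-5)*(-9*⅙ - 3) = 4 - (-5)*(-3/2 - 3) = 4 - (-5)*(-9)/2 = 4 - 1*45/2 = 4 - 45/2 = -37/2 ≈ -18.500)
J(d) = -37*d/2
J(B)³ = (-37/2*(-3))³ = (111/2)³ = 1367631/8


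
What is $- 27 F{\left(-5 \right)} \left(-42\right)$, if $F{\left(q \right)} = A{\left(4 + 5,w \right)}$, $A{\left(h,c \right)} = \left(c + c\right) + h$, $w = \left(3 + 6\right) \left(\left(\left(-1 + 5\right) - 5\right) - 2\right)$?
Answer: $-51030$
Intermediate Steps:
$w = -27$ ($w = 9 \left(\left(4 - 5\right) - 2\right) = 9 \left(-1 - 2\right) = 9 \left(-3\right) = -27$)
$A{\left(h,c \right)} = h + 2 c$ ($A{\left(h,c \right)} = 2 c + h = h + 2 c$)
$F{\left(q \right)} = -45$ ($F{\left(q \right)} = \left(4 + 5\right) + 2 \left(-27\right) = 9 - 54 = -45$)
$- 27 F{\left(-5 \right)} \left(-42\right) = \left(-27\right) \left(-45\right) \left(-42\right) = 1215 \left(-42\right) = -51030$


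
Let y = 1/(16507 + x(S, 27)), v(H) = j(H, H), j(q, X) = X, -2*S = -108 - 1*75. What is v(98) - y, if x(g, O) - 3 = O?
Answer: 1620625/16537 ≈ 98.000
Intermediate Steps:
S = 183/2 (S = -(-108 - 1*75)/2 = -(-108 - 75)/2 = -1/2*(-183) = 183/2 ≈ 91.500)
v(H) = H
x(g, O) = 3 + O
y = 1/16537 (y = 1/(16507 + (3 + 27)) = 1/(16507 + 30) = 1/16537 ≈ 6.0470e-5)
v(98) - y = 98 - 1*1/16537 = 98 - 1/16537 = 1620625/16537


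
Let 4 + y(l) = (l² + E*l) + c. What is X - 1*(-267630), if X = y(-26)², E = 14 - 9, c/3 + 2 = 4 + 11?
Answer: 605191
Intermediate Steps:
c = 39 (c = -6 + 3*(4 + 11) = -6 + 3*15 = -6 + 45 = 39)
E = 5
y(l) = 35 + l² + 5*l (y(l) = -4 + ((l² + 5*l) + 39) = -4 + (39 + l² + 5*l) = 35 + l² + 5*l)
X = 337561 (X = (35 + (-26)² + 5*(-26))² = (35 + 676 - 130)² = 581² = 337561)
X - 1*(-267630) = 337561 - 1*(-267630) = 337561 + 267630 = 605191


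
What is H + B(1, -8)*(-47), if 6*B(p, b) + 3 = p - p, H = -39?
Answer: -31/2 ≈ -15.500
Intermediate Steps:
B(p, b) = -½ (B(p, b) = -½ + (p - p)/6 = -½ + (⅙)*0 = -½ + 0 = -½)
H + B(1, -8)*(-47) = -39 - ½*(-47) = -39 + 47/2 = -31/2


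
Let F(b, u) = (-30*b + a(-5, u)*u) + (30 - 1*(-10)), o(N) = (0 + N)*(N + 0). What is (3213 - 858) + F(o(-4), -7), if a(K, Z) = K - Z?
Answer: 1901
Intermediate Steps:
o(N) = N² (o(N) = N*N = N²)
F(b, u) = 40 - 30*b + u*(-5 - u) (F(b, u) = (-30*b + (-5 - u)*u) + (30 - 1*(-10)) = (-30*b + u*(-5 - u)) + (30 + 10) = (-30*b + u*(-5 - u)) + 40 = 40 - 30*b + u*(-5 - u))
(3213 - 858) + F(o(-4), -7) = (3213 - 858) + (40 - 30*(-4)² - 1*(-7)*(5 - 7)) = 2355 + (40 - 30*16 - 1*(-7)*(-2)) = 2355 + (40 - 480 - 14) = 2355 - 454 = 1901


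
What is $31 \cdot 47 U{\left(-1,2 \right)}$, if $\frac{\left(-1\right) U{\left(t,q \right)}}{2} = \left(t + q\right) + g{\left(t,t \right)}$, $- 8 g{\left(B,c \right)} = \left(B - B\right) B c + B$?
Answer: $- \frac{13113}{4} \approx -3278.3$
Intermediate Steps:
$g{\left(B,c \right)} = - \frac{B}{8}$ ($g{\left(B,c \right)} = - \frac{\left(B - B\right) B c + B}{8} = - \frac{0 B c + B}{8} = - \frac{0 c + B}{8} = - \frac{0 + B}{8} = - \frac{B}{8}$)
$U{\left(t,q \right)} = - 2 q - \frac{7 t}{4}$ ($U{\left(t,q \right)} = - 2 \left(\left(t + q\right) - \frac{t}{8}\right) = - 2 \left(\left(q + t\right) - \frac{t}{8}\right) = - 2 \left(q + \frac{7 t}{8}\right) = - 2 q - \frac{7 t}{4}$)
$31 \cdot 47 U{\left(-1,2 \right)} = 31 \cdot 47 \left(\left(-2\right) 2 - - \frac{7}{4}\right) = 1457 \left(-4 + \frac{7}{4}\right) = 1457 \left(- \frac{9}{4}\right) = - \frac{13113}{4}$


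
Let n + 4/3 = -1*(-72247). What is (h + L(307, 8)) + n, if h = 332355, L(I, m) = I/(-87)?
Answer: 11733317/29 ≈ 4.0460e+5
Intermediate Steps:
L(I, m) = -I/87 (L(I, m) = I*(-1/87) = -I/87)
n = 216737/3 (n = -4/3 - 1*(-72247) = -4/3 + 72247 = 216737/3 ≈ 72246.)
(h + L(307, 8)) + n = (332355 - 1/87*307) + 216737/3 = (332355 - 307/87) + 216737/3 = 28914578/87 + 216737/3 = 11733317/29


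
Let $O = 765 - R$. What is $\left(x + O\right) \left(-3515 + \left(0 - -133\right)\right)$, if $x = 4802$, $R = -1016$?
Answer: $-22263706$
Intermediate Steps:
$O = 1781$ ($O = 765 - -1016 = 765 + 1016 = 1781$)
$\left(x + O\right) \left(-3515 + \left(0 - -133\right)\right) = \left(4802 + 1781\right) \left(-3515 + \left(0 - -133\right)\right) = 6583 \left(-3515 + \left(0 + 133\right)\right) = 6583 \left(-3515 + 133\right) = 6583 \left(-3382\right) = -22263706$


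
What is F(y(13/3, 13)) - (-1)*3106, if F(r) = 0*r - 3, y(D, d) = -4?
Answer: 3103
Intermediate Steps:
F(r) = -3 (F(r) = 0 - 3 = -3)
F(y(13/3, 13)) - (-1)*3106 = -3 - (-1)*3106 = -3 - 1*(-3106) = -3 + 3106 = 3103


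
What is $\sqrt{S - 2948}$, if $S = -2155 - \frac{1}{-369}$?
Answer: $\frac{i \sqrt{77203246}}{123} \approx 71.435 i$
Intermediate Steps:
$S = - \frac{795194}{369}$ ($S = -2155 - - \frac{1}{369} = -2155 + \frac{1}{369} = - \frac{795194}{369} \approx -2155.0$)
$\sqrt{S - 2948} = \sqrt{- \frac{795194}{369} - 2948} = \sqrt{- \frac{1883006}{369}} = \frac{i \sqrt{77203246}}{123}$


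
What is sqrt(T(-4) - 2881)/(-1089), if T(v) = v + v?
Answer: -I*sqrt(321)/363 ≈ -0.049357*I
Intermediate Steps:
T(v) = 2*v
sqrt(T(-4) - 2881)/(-1089) = sqrt(2*(-4) - 2881)/(-1089) = sqrt(-8 - 2881)*(-1/1089) = sqrt(-2889)*(-1/1089) = (3*I*sqrt(321))*(-1/1089) = -I*sqrt(321)/363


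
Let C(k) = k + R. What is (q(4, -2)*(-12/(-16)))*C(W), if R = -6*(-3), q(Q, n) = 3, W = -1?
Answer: 153/4 ≈ 38.250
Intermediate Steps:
R = 18 (R = -1*(-18) = 18)
C(k) = 18 + k (C(k) = k + 18 = 18 + k)
(q(4, -2)*(-12/(-16)))*C(W) = (3*(-12/(-16)))*(18 - 1) = (3*(-12*(-1/16)))*17 = (3*(3/4))*17 = (9/4)*17 = 153/4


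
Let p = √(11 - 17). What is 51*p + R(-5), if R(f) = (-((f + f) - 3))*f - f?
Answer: -60 + 51*I*√6 ≈ -60.0 + 124.92*I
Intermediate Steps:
p = I*√6 (p = √(-6) = I*√6 ≈ 2.4495*I)
R(f) = -f + f*(3 - 2*f) (R(f) = (-(2*f - 3))*f - f = (-(-3 + 2*f))*f - f = (3 - 2*f)*f - f = f*(3 - 2*f) - f = -f + f*(3 - 2*f))
51*p + R(-5) = 51*(I*√6) + 2*(-5)*(1 - 1*(-5)) = 51*I*√6 + 2*(-5)*(1 + 5) = 51*I*√6 + 2*(-5)*6 = 51*I*√6 - 60 = -60 + 51*I*√6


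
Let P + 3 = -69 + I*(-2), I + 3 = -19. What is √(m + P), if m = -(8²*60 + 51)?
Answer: I*√3919 ≈ 62.602*I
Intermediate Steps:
I = -22 (I = -3 - 19 = -22)
m = -3891 (m = -(64*60 + 51) = -(3840 + 51) = -1*3891 = -3891)
P = -28 (P = -3 + (-69 - 22*(-2)) = -3 + (-69 + 44) = -3 - 25 = -28)
√(m + P) = √(-3891 - 28) = √(-3919) = I*√3919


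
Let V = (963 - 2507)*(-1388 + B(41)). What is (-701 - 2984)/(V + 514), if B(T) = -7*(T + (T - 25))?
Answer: -3685/2759642 ≈ -0.0013353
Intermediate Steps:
B(T) = 175 - 14*T (B(T) = -7*(T + (-25 + T)) = -7*(-25 + 2*T) = 175 - 14*T)
V = 2759128 (V = (963 - 2507)*(-1388 + (175 - 14*41)) = -1544*(-1388 + (175 - 574)) = -1544*(-1388 - 399) = -1544*(-1787) = 2759128)
(-701 - 2984)/(V + 514) = (-701 - 2984)/(2759128 + 514) = -3685/2759642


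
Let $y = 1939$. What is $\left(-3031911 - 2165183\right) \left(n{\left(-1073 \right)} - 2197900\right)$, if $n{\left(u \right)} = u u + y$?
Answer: $5429050699408$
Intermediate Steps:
$n{\left(u \right)} = 1939 + u^{2}$ ($n{\left(u \right)} = u u + 1939 = u^{2} + 1939 = 1939 + u^{2}$)
$\left(-3031911 - 2165183\right) \left(n{\left(-1073 \right)} - 2197900\right) = \left(-3031911 - 2165183\right) \left(\left(1939 + \left(-1073\right)^{2}\right) - 2197900\right) = - 5197094 \left(\left(1939 + 1151329\right) - 2197900\right) = - 5197094 \left(1153268 - 2197900\right) = \left(-5197094\right) \left(-1044632\right) = 5429050699408$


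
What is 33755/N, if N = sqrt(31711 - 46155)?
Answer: -215*I*sqrt(3611)/46 ≈ -280.86*I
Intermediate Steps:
N = 2*I*sqrt(3611) (N = sqrt(-14444) = 2*I*sqrt(3611) ≈ 120.18*I)
33755/N = 33755/((2*I*sqrt(3611))) = 33755*(-I*sqrt(3611)/7222) = -215*I*sqrt(3611)/46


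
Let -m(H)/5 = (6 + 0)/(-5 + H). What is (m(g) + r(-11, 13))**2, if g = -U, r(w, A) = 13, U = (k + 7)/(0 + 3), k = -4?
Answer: 324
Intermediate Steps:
U = 1 (U = (-4 + 7)/(0 + 3) = 3/3 = 3*(1/3) = 1)
g = -1 (g = -1*1 = -1)
m(H) = -30/(-5 + H) (m(H) = -5*(6 + 0)/(-5 + H) = -30/(-5 + H))
(m(g) + r(-11, 13))**2 = (-30/(-5 - 1) + 13)**2 = (-30/(-6) + 13)**2 = (-30*(-1/6) + 13)**2 = (5 + 13)**2 = 18**2 = 324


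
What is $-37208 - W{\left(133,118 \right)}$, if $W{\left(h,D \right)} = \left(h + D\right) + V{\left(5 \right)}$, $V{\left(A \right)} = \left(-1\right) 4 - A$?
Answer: $-37450$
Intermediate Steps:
$V{\left(A \right)} = -4 - A$
$W{\left(h,D \right)} = -9 + D + h$ ($W{\left(h,D \right)} = \left(h + D\right) - 9 = \left(D + h\right) - 9 = -9 + D + h$)
$-37208 - W{\left(133,118 \right)} = -37208 - \left(-9 + 118 + 133\right) = -37208 - 242 = -37450$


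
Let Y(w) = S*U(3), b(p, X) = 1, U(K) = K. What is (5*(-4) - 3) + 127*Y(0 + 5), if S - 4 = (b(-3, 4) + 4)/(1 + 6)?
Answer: 12412/7 ≈ 1773.1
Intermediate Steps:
S = 33/7 (S = 4 + (1 + 4)/(1 + 6) = 4 + 5/7 = 33/7 ≈ 4.7143)
Y(w) = 99/7 (Y(w) = (33/7)*3 = 99/7)
(5*(-4) - 3) + 127*Y(0 + 5) = (5*(-4) - 3) + 127*(99/7) = (-20 - 3) + 12573/7 = -23 + 12573/7 = 12412/7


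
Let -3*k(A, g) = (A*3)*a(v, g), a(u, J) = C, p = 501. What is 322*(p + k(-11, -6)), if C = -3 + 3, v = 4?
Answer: 161322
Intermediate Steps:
C = 0
a(u, J) = 0
k(A, g) = 0 (k(A, g) = -A*3*0/3 = -3*A*0/3 = -⅓*0 = 0)
322*(p + k(-11, -6)) = 322*(501 + 0) = 322*501 = 161322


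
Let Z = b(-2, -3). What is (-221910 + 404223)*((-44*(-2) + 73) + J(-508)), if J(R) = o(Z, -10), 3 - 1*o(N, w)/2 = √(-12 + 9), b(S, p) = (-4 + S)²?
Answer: 30446271 - 364626*I*√3 ≈ 3.0446e+7 - 6.3155e+5*I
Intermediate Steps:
Z = 36 (Z = (-4 - 2)² = (-6)² = 36)
o(N, w) = 6 - 2*I*√3 (o(N, w) = 6 - 2*√(-12 + 9) = 6 - 2*I*√3)
J(R) = 6 - 2*I*√3
(-221910 + 404223)*((-44*(-2) + 73) + J(-508)) = (-221910 + 404223)*((-44*(-2) + 73) + (6 - 2*I*√3)) = 182313*((88 + 73) + (6 - 2*I*√3)) = 182313*(161 + (6 - 2*I*√3)) = 182313*(167 - 2*I*√3) = 30446271 - 364626*I*√3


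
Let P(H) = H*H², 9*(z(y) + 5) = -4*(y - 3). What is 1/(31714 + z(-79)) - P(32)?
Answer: -9362112503/285709 ≈ -32768.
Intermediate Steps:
z(y) = -11/3 - 4*y/9 (z(y) = -5 + (-4*(y - 3))/9 = -5 + (-4*(-3 + y))/9 = -5 + (12 - 4*y)/9 = -5 + (4/3 - 4*y/9) = -11/3 - 4*y/9)
P(H) = H³
1/(31714 + z(-79)) - P(32) = 1/(31714 + (-11/3 - 4/9*(-79))) - 1*32³ = 1/(31714 + (-11/3 + 316/9)) - 1*32768 = 1/(31714 + 283/9) - 32768 = 1/(285709/9) - 32768 = 9/285709 - 32768 = -9362112503/285709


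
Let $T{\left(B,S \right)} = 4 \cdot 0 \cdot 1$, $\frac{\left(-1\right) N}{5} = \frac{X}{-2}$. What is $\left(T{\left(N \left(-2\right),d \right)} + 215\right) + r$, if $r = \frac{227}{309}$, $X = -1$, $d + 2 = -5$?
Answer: $\frac{66662}{309} \approx 215.73$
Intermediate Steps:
$d = -7$ ($d = -2 - 5 = -7$)
$N = - \frac{5}{2}$ ($N = - 5 \left(- \frac{1}{-2}\right) = - 5 \left(\left(-1\right) \left(- \frac{1}{2}\right)\right) = \left(-5\right) \frac{1}{2} = - \frac{5}{2} \approx -2.5$)
$r = \frac{227}{309}$ ($r = 227 \cdot \frac{1}{309} = \frac{227}{309} \approx 0.73463$)
$T{\left(B,S \right)} = 0$ ($T{\left(B,S \right)} = 0 \cdot 1 = 0$)
$\left(T{\left(N \left(-2\right),d \right)} + 215\right) + r = \left(0 + 215\right) + \frac{227}{309} = 215 + \frac{227}{309} = \frac{66662}{309}$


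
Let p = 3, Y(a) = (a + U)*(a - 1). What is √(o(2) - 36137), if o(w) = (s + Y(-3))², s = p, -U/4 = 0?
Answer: 134*I*√2 ≈ 189.5*I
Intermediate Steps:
U = 0 (U = -4*0 = 0)
Y(a) = a*(-1 + a) (Y(a) = (a + 0)*(a - 1) = a*(-1 + a))
s = 3
o(w) = 225 (o(w) = (3 - 3*(-1 - 3))² = (3 - 3*(-4))² = (3 + 12)² = 15² = 225)
√(o(2) - 36137) = √(225 - 36137) = √(-35912) = 134*I*√2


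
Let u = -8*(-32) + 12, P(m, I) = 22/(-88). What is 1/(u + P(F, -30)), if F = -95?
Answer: 4/1071 ≈ 0.0037348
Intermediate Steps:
P(m, I) = -1/4 (P(m, I) = 22*(-1/88) = -1/4)
u = 268 (u = 256 + 12 = 268)
1/(u + P(F, -30)) = 1/(268 - 1/4) = 1/(1071/4) = 4/1071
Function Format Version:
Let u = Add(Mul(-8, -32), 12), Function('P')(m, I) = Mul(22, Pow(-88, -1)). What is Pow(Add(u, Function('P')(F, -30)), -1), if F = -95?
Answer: Rational(4, 1071) ≈ 0.0037348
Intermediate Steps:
Function('P')(m, I) = Rational(-1, 4) (Function('P')(m, I) = Mul(22, Rational(-1, 88)) = Rational(-1, 4))
u = 268 (u = Add(256, 12) = 268)
Pow(Add(u, Function('P')(F, -30)), -1) = Pow(Add(268, Rational(-1, 4)), -1) = Pow(Rational(1071, 4), -1) = Rational(4, 1071)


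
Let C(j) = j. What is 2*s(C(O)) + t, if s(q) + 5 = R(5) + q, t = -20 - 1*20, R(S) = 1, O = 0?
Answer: -48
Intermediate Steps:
t = -40 (t = -20 - 20 = -40)
s(q) = -4 + q (s(q) = -5 + (1 + q) = -4 + q)
2*s(C(O)) + t = 2*(-4 + 0) - 40 = 2*(-4) - 40 = -8 - 40 = -48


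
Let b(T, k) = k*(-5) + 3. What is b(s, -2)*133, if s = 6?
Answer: 1729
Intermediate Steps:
b(T, k) = 3 - 5*k (b(T, k) = -5*k + 3 = 3 - 5*k)
b(s, -2)*133 = (3 - 5*(-2))*133 = (3 + 10)*133 = 13*133 = 1729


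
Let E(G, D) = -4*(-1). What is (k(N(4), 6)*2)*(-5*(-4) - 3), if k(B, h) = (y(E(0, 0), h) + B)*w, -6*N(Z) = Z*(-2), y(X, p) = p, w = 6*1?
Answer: 1496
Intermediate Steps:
E(G, D) = 4
w = 6
N(Z) = Z/3 (N(Z) = -Z*(-2)/6 = -(-1)*Z/3 = Z/3)
k(B, h) = 6*B + 6*h (k(B, h) = (h + B)*6 = (B + h)*6 = 6*B + 6*h)
(k(N(4), 6)*2)*(-5*(-4) - 3) = ((6*((1/3)*4) + 6*6)*2)*(-5*(-4) - 3) = ((6*(4/3) + 36)*2)*(20 - 3) = ((8 + 36)*2)*17 = (44*2)*17 = 88*17 = 1496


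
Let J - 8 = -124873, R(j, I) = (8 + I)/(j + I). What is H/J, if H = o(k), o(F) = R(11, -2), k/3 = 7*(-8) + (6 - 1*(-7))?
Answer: -2/374595 ≈ -5.3391e-6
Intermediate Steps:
k = -129 (k = 3*(7*(-8) + (6 - 1*(-7))) = 3*(-56 + (6 + 7)) = 3*(-56 + 13) = 3*(-43) = -129)
R(j, I) = (8 + I)/(I + j)
J = -124865 (J = 8 - 124873 = -124865)
o(F) = ⅔ (o(F) = (8 - 2)/(-2 + 11) = 6/9 = (⅑)*6 = ⅔)
H = ⅔ ≈ 0.66667
H/J = (⅔)/(-124865) = (⅔)*(-1/124865) = -2/374595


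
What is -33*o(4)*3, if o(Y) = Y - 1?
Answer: -297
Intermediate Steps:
o(Y) = -1 + Y
-33*o(4)*3 = -33*(-1 + 4)*3 = -33*3*3 = -99*3 = -297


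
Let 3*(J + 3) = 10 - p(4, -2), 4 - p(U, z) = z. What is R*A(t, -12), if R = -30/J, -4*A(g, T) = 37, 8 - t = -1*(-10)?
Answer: -333/2 ≈ -166.50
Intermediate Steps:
t = -2 (t = 8 - (-1)*(-10) = 8 - 1*10 = 8 - 10 = -2)
p(U, z) = 4 - z
A(g, T) = -37/4 (A(g, T) = -¼*37 = -37/4)
J = -5/3 (J = -3 + (10 - (4 - 1*(-2)))/3 = -3 + (10 - (4 + 2))/3 = -3 + (10 - 1*6)/3 = -3 + (10 - 6)/3 = -3 + (⅓)*4 = -3 + 4/3 = -5/3 ≈ -1.6667)
R = 18 (R = -30/(-5/3) = -30*(-⅗) = 18)
R*A(t, -12) = 18*(-37/4) = -333/2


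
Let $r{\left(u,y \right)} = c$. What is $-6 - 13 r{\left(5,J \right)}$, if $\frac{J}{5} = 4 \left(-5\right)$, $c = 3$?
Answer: $-45$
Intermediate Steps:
$J = -100$ ($J = 5 \cdot 4 \left(-5\right) = 5 \left(-20\right) = -100$)
$r{\left(u,y \right)} = 3$
$-6 - 13 r{\left(5,J \right)} = -6 - 39 = -45$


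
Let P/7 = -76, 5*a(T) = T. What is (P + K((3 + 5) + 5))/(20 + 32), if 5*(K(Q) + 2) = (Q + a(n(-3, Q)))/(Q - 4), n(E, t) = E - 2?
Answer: -4003/390 ≈ -10.264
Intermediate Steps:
n(E, t) = -2 + E
a(T) = T/5
K(Q) = -2 + (-1 + Q)/(5*(-4 + Q)) (K(Q) = -2 + ((Q + (-2 - 3)/5)/(Q - 4))/5 = -2 + ((Q + (⅕)*(-5))/(-4 + Q))/5 = -2 + ((Q - 1)/(-4 + Q))/5 = -2 + ((-1 + Q)/(-4 + Q))/5 = -2 + (-1 + Q)/(5*(-4 + Q)))
P = -532 (P = 7*(-76) = -532)
(P + K((3 + 5) + 5))/(20 + 32) = (-532 + 3*(13 - 3*((3 + 5) + 5))/(5*(-4 + ((3 + 5) + 5))))/(20 + 32) = (-532 + 3*(13 - 3*(8 + 5))/(5*(-4 + (8 + 5))))/52 = (-532 + 3*(13 - 3*13)/(5*(-4 + 13)))*(1/52) = (-532 + (⅗)*(13 - 39)/9)*(1/52) = (-532 + (⅗)*(⅑)*(-26))*(1/52) = (-532 - 26/15)*(1/52) = -8006/15*1/52 = -4003/390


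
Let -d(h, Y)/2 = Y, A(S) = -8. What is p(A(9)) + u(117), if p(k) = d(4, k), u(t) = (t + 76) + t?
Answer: 326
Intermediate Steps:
u(t) = 76 + 2*t (u(t) = (76 + t) + t = 76 + 2*t)
d(h, Y) = -2*Y
p(k) = -2*k
p(A(9)) + u(117) = -2*(-8) + (76 + 2*117) = 16 + (76 + 234) = 16 + 310 = 326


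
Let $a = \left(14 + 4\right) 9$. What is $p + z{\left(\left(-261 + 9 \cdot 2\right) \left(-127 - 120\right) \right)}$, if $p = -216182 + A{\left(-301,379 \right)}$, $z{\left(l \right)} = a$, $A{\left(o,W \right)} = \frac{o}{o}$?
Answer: $-216019$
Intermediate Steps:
$A{\left(o,W \right)} = 1$
$a = 162$ ($a = 18 \cdot 9 = 162$)
$z{\left(l \right)} = 162$
$p = -216181$ ($p = -216182 + 1 = -216181$)
$p + z{\left(\left(-261 + 9 \cdot 2\right) \left(-127 - 120\right) \right)} = -216181 + 162 = -216019$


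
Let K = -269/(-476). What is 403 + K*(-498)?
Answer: 28933/238 ≈ 121.57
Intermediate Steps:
K = 269/476 (K = -269*(-1/476) = 269/476 ≈ 0.56513)
403 + K*(-498) = 403 + (269/476)*(-498) = 403 - 66981/238 = 28933/238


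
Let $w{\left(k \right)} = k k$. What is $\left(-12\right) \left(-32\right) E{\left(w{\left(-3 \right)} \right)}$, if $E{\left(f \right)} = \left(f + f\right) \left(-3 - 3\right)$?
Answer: $-41472$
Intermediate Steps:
$w{\left(k \right)} = k^{2}$
$E{\left(f \right)} = - 12 f$ ($E{\left(f \right)} = 2 f \left(-6\right) = - 12 f$)
$\left(-12\right) \left(-32\right) E{\left(w{\left(-3 \right)} \right)} = \left(-12\right) \left(-32\right) \left(- 12 \left(-3\right)^{2}\right) = 384 \left(\left(-12\right) 9\right) = 384 \left(-108\right) = -41472$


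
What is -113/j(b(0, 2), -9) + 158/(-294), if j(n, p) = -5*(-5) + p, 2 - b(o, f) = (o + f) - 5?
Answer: -17875/2352 ≈ -7.5999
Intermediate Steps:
b(o, f) = 7 - f - o (b(o, f) = 2 - ((o + f) - 5) = 2 - ((f + o) - 5) = 2 - (-5 + f + o) = 2 + (5 - f - o) = 7 - f - o)
j(n, p) = 25 + p
-113/j(b(0, 2), -9) + 158/(-294) = -113/(25 - 9) + 158/(-294) = -113/16 + 158*(-1/294) = -113*1/16 - 79/147 = -113/16 - 79/147 = -17875/2352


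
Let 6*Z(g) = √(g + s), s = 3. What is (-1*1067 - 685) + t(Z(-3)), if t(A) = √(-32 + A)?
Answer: -1752 + 4*I*√2 ≈ -1752.0 + 5.6569*I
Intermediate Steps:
Z(g) = √(3 + g)/6 (Z(g) = √(g + 3)/6 = √(3 + g)/6)
(-1*1067 - 685) + t(Z(-3)) = (-1*1067 - 685) + √(-32 + √(3 - 3)/6) = (-1067 - 685) + √(-32 + √0/6) = -1752 + √(-32 + (⅙)*0) = -1752 + √(-32 + 0) = -1752 + √(-32) = -1752 + 4*I*√2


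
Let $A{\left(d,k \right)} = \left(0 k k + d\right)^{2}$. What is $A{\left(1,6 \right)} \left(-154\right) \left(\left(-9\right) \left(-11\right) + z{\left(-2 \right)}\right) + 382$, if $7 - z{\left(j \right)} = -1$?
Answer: $-16096$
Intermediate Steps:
$z{\left(j \right)} = 8$ ($z{\left(j \right)} = 7 - -1 = 7 + 1 = 8$)
$A{\left(d,k \right)} = d^{2}$ ($A{\left(d,k \right)} = \left(0 k + d\right)^{2} = \left(0 + d\right)^{2} = d^{2}$)
$A{\left(1,6 \right)} \left(-154\right) \left(\left(-9\right) \left(-11\right) + z{\left(-2 \right)}\right) + 382 = 1^{2} \left(-154\right) \left(\left(-9\right) \left(-11\right) + 8\right) + 382 = 1 \left(-154\right) \left(99 + 8\right) + 382 = \left(-154\right) 107 + 382 = -16478 + 382 = -16096$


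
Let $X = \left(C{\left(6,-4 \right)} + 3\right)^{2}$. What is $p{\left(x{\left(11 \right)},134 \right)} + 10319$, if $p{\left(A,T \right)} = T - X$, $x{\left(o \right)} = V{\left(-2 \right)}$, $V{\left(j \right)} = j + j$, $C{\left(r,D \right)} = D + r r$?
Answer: $9228$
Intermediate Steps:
$C{\left(r,D \right)} = D + r^{2}$
$V{\left(j \right)} = 2 j$
$x{\left(o \right)} = -4$ ($x{\left(o \right)} = 2 \left(-2\right) = -4$)
$X = 1225$ ($X = \left(\left(-4 + 6^{2}\right) + 3\right)^{2} = \left(\left(-4 + 36\right) + 3\right)^{2} = \left(32 + 3\right)^{2} = 35^{2} = 1225$)
$p{\left(A,T \right)} = -1225 + T$ ($p{\left(A,T \right)} = T - 1225 = -1225 + T$)
$p{\left(x{\left(11 \right)},134 \right)} + 10319 = \left(-1225 + 134\right) + 10319 = -1091 + 10319 = 9228$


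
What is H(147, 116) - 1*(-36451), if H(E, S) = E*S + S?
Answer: 53619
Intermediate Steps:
H(E, S) = S + E*S
H(147, 116) - 1*(-36451) = 116*(1 + 147) - 1*(-36451) = 116*148 + 36451 = 17168 + 36451 = 53619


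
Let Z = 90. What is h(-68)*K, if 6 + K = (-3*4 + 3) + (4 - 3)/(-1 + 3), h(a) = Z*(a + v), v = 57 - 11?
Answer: 28710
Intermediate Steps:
v = 46
h(a) = 4140 + 90*a (h(a) = 90*(a + 46) = 90*(46 + a) = 4140 + 90*a)
K = -29/2 (K = -6 + ((-3*4 + 3) + (4 - 3)/(-1 + 3)) = -6 + ((-12 + 3) + 1/2) = -6 + (-9 + 1*(½)) = -6 + (-9 + ½) = -6 - 17/2 = -29/2 ≈ -14.500)
h(-68)*K = (4140 + 90*(-68))*(-29/2) = (4140 - 6120)*(-29/2) = -1980*(-29/2) = 28710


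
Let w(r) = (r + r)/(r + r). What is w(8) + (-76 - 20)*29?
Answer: -2783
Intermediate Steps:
w(r) = 1 (w(r) = (2*r)/((2*r)) = (2*r)*(1/(2*r)) = 1)
w(8) + (-76 - 20)*29 = 1 + (-76 - 20)*29 = 1 - 96*29 = 1 - 2784 = -2783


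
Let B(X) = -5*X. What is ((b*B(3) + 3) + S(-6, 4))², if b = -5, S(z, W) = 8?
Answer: 7396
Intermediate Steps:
((b*B(3) + 3) + S(-6, 4))² = ((-(-25)*3 + 3) + 8)² = ((-5*(-15) + 3) + 8)² = ((75 + 3) + 8)² = (78 + 8)² = 86² = 7396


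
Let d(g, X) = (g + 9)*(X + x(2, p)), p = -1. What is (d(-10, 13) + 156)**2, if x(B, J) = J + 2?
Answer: 20164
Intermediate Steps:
x(B, J) = 2 + J
d(g, X) = (1 + X)*(9 + g) (d(g, X) = (g + 9)*(X + (2 - 1)) = (9 + g)*(X + 1) = (9 + g)*(1 + X) = (1 + X)*(9 + g))
(d(-10, 13) + 156)**2 = ((9 - 10 + 9*13 + 13*(-10)) + 156)**2 = ((9 - 10 + 117 - 130) + 156)**2 = (-14 + 156)**2 = 142**2 = 20164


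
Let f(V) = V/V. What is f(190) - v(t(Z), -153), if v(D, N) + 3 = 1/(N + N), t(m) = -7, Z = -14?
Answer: 1225/306 ≈ 4.0033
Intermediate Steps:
v(D, N) = -3 + 1/(2*N) (v(D, N) = -3 + 1/(N + N) = -3 + 1/(2*N))
f(V) = 1
f(190) - v(t(Z), -153) = 1 - (-3 + (½)/(-153)) = 1 - (-3 + (½)*(-1/153)) = 1 - (-3 - 1/306) = 1 - 1*(-919/306) = 1 + 919/306 = 1225/306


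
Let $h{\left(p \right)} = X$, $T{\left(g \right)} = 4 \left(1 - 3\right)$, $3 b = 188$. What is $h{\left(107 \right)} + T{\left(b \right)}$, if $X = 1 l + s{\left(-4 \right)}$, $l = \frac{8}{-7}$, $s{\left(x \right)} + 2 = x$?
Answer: $- \frac{106}{7} \approx -15.143$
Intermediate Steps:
$b = \frac{188}{3}$ ($b = \frac{1}{3} \cdot 188 = \frac{188}{3} \approx 62.667$)
$s{\left(x \right)} = -2 + x$
$l = - \frac{8}{7}$ ($l = 8 \left(- \frac{1}{7}\right) = - \frac{8}{7} \approx -1.1429$)
$X = - \frac{50}{7}$ ($X = 1 \left(- \frac{8}{7}\right) - 6 = - \frac{8}{7} - 6 = - \frac{50}{7} \approx -7.1429$)
$T{\left(g \right)} = -8$ ($T{\left(g \right)} = 4 \left(-2\right) = -8$)
$h{\left(p \right)} = - \frac{50}{7}$
$h{\left(107 \right)} + T{\left(b \right)} = - \frac{50}{7} - 8 = - \frac{106}{7}$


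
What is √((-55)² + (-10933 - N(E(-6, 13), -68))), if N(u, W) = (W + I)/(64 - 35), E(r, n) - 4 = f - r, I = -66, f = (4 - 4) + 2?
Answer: I*√6646742/29 ≈ 88.901*I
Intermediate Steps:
f = 2 (f = 0 + 2 = 2)
E(r, n) = 6 - r (E(r, n) = 4 + (2 - r) = 6 - r)
N(u, W) = -66/29 + W/29 (N(u, W) = (W - 66)/(64 - 35) = (-66 + W)/29 = (-66 + W)*(1/29) = -66/29 + W/29)
√((-55)² + (-10933 - N(E(-6, 13), -68))) = √((-55)² + (-10933 - (-66/29 + (1/29)*(-68)))) = √(3025 + (-10933 - (-66/29 - 68/29))) = √(3025 + (-10933 - 1*(-134/29))) = √(3025 + (-10933 + 134/29)) = √(3025 - 316923/29) = √(-229198/29) = I*√6646742/29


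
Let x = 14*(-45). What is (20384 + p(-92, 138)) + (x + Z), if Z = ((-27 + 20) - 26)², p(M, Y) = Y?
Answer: 20981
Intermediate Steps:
Z = 1089 (Z = (-7 - 26)² = (-33)² = 1089)
x = -630
(20384 + p(-92, 138)) + (x + Z) = (20384 + 138) + (-630 + 1089) = 20522 + 459 = 20981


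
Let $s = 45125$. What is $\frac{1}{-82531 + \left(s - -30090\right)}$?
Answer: $- \frac{1}{7316} \approx -0.00013669$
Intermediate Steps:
$\frac{1}{-82531 + \left(s - -30090\right)} = \frac{1}{-82531 + \left(45125 - -30090\right)} = \frac{1}{-82531 + \left(45125 + 30090\right)} = \frac{1}{-82531 + 75215} = \frac{1}{-7316} = - \frac{1}{7316}$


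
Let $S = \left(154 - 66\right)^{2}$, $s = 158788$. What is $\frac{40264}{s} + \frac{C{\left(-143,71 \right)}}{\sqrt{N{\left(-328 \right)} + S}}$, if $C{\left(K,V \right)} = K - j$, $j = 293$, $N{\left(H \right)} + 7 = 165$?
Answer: $\frac{1438}{5671} - \frac{218 \sqrt{878}}{1317} \approx -4.6512$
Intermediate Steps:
$N{\left(H \right)} = 158$ ($N{\left(H \right)} = -7 + 165 = 158$)
$S = 7744$ ($S = 88^{2} = 7744$)
$C{\left(K,V \right)} = -293 + K$ ($C{\left(K,V \right)} = K - 293 = -293 + K$)
$\frac{40264}{s} + \frac{C{\left(-143,71 \right)}}{\sqrt{N{\left(-328 \right)} + S}} = \frac{40264}{158788} + \frac{-293 - 143}{\sqrt{158 + 7744}} = 40264 \cdot \frac{1}{158788} - \frac{436}{\sqrt{7902}} = \frac{1438}{5671} - \frac{436}{3 \sqrt{878}} = \frac{1438}{5671} - 436 \frac{\sqrt{878}}{2634} = \frac{1438}{5671} - \frac{218 \sqrt{878}}{1317}$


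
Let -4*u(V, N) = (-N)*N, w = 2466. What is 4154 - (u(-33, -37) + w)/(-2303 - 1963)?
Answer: 70895089/17064 ≈ 4154.7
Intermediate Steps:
u(V, N) = N²/4 (u(V, N) = -(-N)*N/4 = -(-1)*N²/4 = N²/4)
4154 - (u(-33, -37) + w)/(-2303 - 1963) = 4154 - ((¼)*(-37)² + 2466)/(-2303 - 1963) = 4154 - ((¼)*1369 + 2466)/(-4266) = 4154 - (1369/4 + 2466)*(-1)/4266 = 4154 - 11233*(-1)/(4*4266) = 4154 - 1*(-11233/17064) = 4154 + 11233/17064 = 70895089/17064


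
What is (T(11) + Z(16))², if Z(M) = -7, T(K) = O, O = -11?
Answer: 324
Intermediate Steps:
T(K) = -11
(T(11) + Z(16))² = (-11 - 7)² = (-18)² = 324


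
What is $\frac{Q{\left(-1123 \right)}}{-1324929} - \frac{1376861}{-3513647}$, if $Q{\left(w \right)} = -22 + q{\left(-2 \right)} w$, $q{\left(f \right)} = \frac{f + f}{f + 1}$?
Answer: $\frac{1840103670427}{4655332806063} \approx 0.39527$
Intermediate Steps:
$q{\left(f \right)} = \frac{2 f}{1 + f}$
$Q{\left(w \right)} = -22 + 4 w$ ($Q{\left(w \right)} = -22 + 2 \left(-2\right) \frac{1}{1 - 2} w = -22 + 2 \left(-2\right) \frac{1}{-1} w = -22 + 2 \left(-2\right) \left(-1\right) w = -22 + 4 w$)
$\frac{Q{\left(-1123 \right)}}{-1324929} - \frac{1376861}{-3513647} = \frac{-22 + 4 \left(-1123\right)}{-1324929} - \frac{1376861}{-3513647} = \left(-22 - 4492\right) \left(- \frac{1}{1324929}\right) - - \frac{1376861}{3513647} = \left(-4514\right) \left(- \frac{1}{1324929}\right) + \frac{1376861}{3513647} = \frac{4514}{1324929} + \frac{1376861}{3513647} = \frac{1840103670427}{4655332806063}$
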